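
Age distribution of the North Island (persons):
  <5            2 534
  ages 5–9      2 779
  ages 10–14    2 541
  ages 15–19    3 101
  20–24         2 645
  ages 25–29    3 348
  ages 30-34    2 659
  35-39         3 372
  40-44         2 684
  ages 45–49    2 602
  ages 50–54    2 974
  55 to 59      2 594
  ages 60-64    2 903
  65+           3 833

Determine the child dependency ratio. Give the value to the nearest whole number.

0–14: 2 534 + 2 779 + 2 541 = 7 854
15–64: 3 101 + 2 645 + 3 348 + 2 659 + 3 372 + 2 684 + 2 602 + 2 974 + 2 594 + 2 903 = 28 882
65+: 3 833
Youth dependency ratio = 7 854 / 28 882 × 100 = 27

Youth dependency ratio: 27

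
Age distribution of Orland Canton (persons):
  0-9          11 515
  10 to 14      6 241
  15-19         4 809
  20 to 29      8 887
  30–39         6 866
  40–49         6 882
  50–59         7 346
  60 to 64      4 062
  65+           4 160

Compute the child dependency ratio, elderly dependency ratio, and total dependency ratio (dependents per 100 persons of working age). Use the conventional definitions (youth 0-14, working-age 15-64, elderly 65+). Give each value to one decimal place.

0–14: 11 515 + 6 241 = 17 756
15–64: 4 809 + 8 887 + 6 866 + 6 882 + 7 346 + 4 062 = 38 852
65+: 4 160
Youth dependency ratio = 17 756 / 38 852 × 100 = 45.7
Old-age dependency ratio = 4 160 / 38 852 × 100 = 10.7
Total dependency ratio = (17 756 + 4 160) / 38 852 × 100 = 21 916 / 38 852 × 100 = 56.4

Youth dependency ratio: 45.7
Old-age dependency ratio: 10.7
Total dependency ratio: 56.4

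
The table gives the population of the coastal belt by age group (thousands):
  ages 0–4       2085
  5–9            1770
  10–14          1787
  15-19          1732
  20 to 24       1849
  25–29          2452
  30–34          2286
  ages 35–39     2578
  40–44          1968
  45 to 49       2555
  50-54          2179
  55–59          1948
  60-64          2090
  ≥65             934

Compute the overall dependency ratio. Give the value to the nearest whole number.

Total dependency ratio: 30

0–14: 2085 + 1770 + 1787 = 5642
15–64: 1732 + 1849 + 2452 + 2286 + 2578 + 1968 + 2555 + 2179 + 1948 + 2090 = 21637
65+: 934
Total dependency ratio = (5642 + 934) / 21637 × 100 = 6576 / 21637 × 100 = 30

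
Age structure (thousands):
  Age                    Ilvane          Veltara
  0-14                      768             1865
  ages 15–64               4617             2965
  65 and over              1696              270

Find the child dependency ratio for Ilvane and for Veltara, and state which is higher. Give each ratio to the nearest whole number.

Ilvane: 768 / 4617 × 100 = 17
Veltara: 1865 / 2965 × 100 = 63

Ilvane: 17
Veltara: 63
Higher: Veltara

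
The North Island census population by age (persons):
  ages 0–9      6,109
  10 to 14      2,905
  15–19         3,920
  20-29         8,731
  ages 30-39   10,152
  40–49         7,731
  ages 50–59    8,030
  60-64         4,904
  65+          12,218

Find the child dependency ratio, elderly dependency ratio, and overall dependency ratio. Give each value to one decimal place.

Youth dependency ratio: 20.7
Old-age dependency ratio: 28.1
Total dependency ratio: 48.8

0–14: 6,109 + 2,905 = 9,014
15–64: 3,920 + 8,731 + 10,152 + 7,731 + 8,030 + 4,904 = 43,468
65+: 12,218
Youth dependency ratio = 9,014 / 43,468 × 100 = 20.7
Old-age dependency ratio = 12,218 / 43,468 × 100 = 28.1
Total dependency ratio = (9,014 + 12,218) / 43,468 × 100 = 21,232 / 43,468 × 100 = 48.8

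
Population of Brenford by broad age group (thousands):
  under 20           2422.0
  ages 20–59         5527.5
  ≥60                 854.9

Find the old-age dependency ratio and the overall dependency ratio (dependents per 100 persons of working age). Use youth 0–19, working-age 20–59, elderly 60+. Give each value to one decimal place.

Old-age dependency ratio = 854.9 / 5527.5 × 100 = 15.5
Total dependency ratio = (2422.0 + 854.9) / 5527.5 × 100 = 3276.9 / 5527.5 × 100 = 59.3

Old-age dependency ratio: 15.5
Total dependency ratio: 59.3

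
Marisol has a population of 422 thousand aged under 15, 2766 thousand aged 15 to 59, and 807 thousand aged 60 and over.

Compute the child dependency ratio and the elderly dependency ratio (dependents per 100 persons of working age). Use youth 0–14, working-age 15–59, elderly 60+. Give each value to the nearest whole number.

Youth dependency ratio: 15
Old-age dependency ratio: 29

Youth dependency ratio = 422 / 2766 × 100 = 15
Old-age dependency ratio = 807 / 2766 × 100 = 29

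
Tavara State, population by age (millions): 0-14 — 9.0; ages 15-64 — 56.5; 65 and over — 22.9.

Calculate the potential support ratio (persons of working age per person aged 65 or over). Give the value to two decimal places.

Potential support ratio: 2.47

Potential support ratio = 56.5 / 22.9 = 2.47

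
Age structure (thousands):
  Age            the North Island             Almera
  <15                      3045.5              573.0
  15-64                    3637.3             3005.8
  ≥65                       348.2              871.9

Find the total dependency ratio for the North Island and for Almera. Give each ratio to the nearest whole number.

the North Island: (3045.5 + 348.2) / 3637.3 × 100 = 3393.7 / 3637.3 × 100 = 93
Almera: (573.0 + 871.9) / 3005.8 × 100 = 1444.9 / 3005.8 × 100 = 48

the North Island: 93
Almera: 48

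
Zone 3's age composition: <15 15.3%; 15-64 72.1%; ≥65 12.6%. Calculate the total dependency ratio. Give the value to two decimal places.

Total dependency ratio: 38.70

Total dependency ratio = (15.3 + 12.6) / 72.1 × 100 = 27.9 / 72.1 × 100 = 38.70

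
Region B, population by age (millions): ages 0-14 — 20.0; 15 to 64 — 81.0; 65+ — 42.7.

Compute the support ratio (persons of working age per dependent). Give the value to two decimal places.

Support ratio: 1.29

Support ratio = 81.0 / (20.0 + 42.7) = 81.0 / 62.7 = 1.29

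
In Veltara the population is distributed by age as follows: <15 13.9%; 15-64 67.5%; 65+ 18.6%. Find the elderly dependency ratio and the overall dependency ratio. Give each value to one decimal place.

Old-age dependency ratio: 27.6
Total dependency ratio: 48.1

Old-age dependency ratio = 18.6 / 67.5 × 100 = 27.6
Total dependency ratio = (13.9 + 18.6) / 67.5 × 100 = 32.5 / 67.5 × 100 = 48.1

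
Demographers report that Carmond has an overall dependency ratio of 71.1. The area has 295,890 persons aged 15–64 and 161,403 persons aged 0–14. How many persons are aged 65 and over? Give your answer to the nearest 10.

Total dependency ratio = (youth + elderly) / working-age × 100
71.1 = (161,403 + E) / 295,890 × 100
⇒ 48,970

Aged 65 and over: 48,970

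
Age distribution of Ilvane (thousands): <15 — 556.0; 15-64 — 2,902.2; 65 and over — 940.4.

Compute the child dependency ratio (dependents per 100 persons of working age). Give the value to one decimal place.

Youth dependency ratio = 556.0 / 2,902.2 × 100 = 19.2

Youth dependency ratio: 19.2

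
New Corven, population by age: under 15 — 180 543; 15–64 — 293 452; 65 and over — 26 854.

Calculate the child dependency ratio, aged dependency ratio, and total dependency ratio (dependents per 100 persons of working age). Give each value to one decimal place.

Youth dependency ratio: 61.5
Old-age dependency ratio: 9.2
Total dependency ratio: 70.7

Youth dependency ratio = 180 543 / 293 452 × 100 = 61.5
Old-age dependency ratio = 26 854 / 293 452 × 100 = 9.2
Total dependency ratio = (180 543 + 26 854) / 293 452 × 100 = 207 397 / 293 452 × 100 = 70.7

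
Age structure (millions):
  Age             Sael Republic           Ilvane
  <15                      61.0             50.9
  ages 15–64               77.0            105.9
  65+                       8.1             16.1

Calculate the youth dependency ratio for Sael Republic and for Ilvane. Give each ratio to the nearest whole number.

Sael Republic: 61.0 / 77.0 × 100 = 79
Ilvane: 50.9 / 105.9 × 100 = 48

Sael Republic: 79
Ilvane: 48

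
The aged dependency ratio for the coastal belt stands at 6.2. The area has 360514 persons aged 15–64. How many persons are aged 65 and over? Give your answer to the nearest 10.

Aged 65 and over: 22350

Old-age dependency ratio = elderly / working-age × 100
6.2 = E / 360514 × 100
⇒ 22350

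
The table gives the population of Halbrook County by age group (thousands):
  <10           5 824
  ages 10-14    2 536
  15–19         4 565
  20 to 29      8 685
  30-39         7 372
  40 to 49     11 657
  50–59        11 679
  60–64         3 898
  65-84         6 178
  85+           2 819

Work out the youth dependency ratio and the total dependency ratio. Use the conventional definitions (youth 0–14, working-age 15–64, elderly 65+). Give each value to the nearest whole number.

0–14: 5 824 + 2 536 = 8 360
15–64: 4 565 + 8 685 + 7 372 + 11 657 + 11 679 + 3 898 = 47 856
65+: 6 178 + 2 819 = 8 997
Youth dependency ratio = 8 360 / 47 856 × 100 = 17
Total dependency ratio = (8 360 + 8 997) / 47 856 × 100 = 17 357 / 47 856 × 100 = 36

Youth dependency ratio: 17
Total dependency ratio: 36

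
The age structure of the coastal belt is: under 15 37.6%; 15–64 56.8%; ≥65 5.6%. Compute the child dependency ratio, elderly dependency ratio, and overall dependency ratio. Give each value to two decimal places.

Youth dependency ratio = 37.6 / 56.8 × 100 = 66.20
Old-age dependency ratio = 5.6 / 56.8 × 100 = 9.86
Total dependency ratio = (37.6 + 5.6) / 56.8 × 100 = 43.2 / 56.8 × 100 = 76.06

Youth dependency ratio: 66.20
Old-age dependency ratio: 9.86
Total dependency ratio: 76.06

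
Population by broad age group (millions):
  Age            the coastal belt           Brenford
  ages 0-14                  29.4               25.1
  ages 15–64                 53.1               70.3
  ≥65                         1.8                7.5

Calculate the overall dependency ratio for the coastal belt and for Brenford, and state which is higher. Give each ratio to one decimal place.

the coastal belt: (29.4 + 1.8) / 53.1 × 100 = 31.2 / 53.1 × 100 = 58.8
Brenford: (25.1 + 7.5) / 70.3 × 100 = 32.6 / 70.3 × 100 = 46.4

the coastal belt: 58.8
Brenford: 46.4
Higher: the coastal belt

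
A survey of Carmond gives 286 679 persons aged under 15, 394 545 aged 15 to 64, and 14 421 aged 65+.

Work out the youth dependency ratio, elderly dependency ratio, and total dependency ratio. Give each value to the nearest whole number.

Youth dependency ratio: 73
Old-age dependency ratio: 4
Total dependency ratio: 76

Youth dependency ratio = 286 679 / 394 545 × 100 = 73
Old-age dependency ratio = 14 421 / 394 545 × 100 = 4
Total dependency ratio = (286 679 + 14 421) / 394 545 × 100 = 301 100 / 394 545 × 100 = 76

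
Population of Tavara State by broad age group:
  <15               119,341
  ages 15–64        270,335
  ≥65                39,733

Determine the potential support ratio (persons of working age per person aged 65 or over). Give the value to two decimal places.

Potential support ratio: 6.80

Potential support ratio = 270,335 / 39,733 = 6.80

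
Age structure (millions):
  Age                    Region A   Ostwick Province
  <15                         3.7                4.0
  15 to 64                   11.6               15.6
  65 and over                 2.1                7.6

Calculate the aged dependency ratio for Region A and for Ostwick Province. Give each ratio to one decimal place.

Region A: 2.1 / 11.6 × 100 = 18.1
Ostwick Province: 7.6 / 15.6 × 100 = 48.7

Region A: 18.1
Ostwick Province: 48.7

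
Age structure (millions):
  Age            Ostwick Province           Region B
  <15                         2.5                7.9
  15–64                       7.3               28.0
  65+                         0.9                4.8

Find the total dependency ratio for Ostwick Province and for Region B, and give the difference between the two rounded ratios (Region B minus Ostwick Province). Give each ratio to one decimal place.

Ostwick Province: 46.6
Region B: 45.4
Difference: -1.2

Ostwick Province: (2.5 + 0.9) / 7.3 × 100 = 3.4 / 7.3 × 100 = 46.6
Region B: (7.9 + 4.8) / 28.0 × 100 = 12.7 / 28.0 × 100 = 45.4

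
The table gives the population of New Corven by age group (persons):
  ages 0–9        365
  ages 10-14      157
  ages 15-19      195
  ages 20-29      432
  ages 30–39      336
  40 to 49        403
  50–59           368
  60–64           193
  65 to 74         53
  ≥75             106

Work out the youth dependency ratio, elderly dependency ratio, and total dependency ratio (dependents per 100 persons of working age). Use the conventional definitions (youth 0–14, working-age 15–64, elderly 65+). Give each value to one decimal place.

0–14: 365 + 157 = 522
15–64: 195 + 432 + 336 + 403 + 368 + 193 = 1,927
65+: 53 + 106 = 159
Youth dependency ratio = 522 / 1,927 × 100 = 27.1
Old-age dependency ratio = 159 / 1,927 × 100 = 8.3
Total dependency ratio = (522 + 159) / 1,927 × 100 = 681 / 1,927 × 100 = 35.3

Youth dependency ratio: 27.1
Old-age dependency ratio: 8.3
Total dependency ratio: 35.3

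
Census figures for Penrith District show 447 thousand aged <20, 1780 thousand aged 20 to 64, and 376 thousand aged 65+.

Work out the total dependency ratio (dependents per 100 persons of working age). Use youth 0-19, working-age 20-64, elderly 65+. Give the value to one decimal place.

Total dependency ratio: 46.2

Total dependency ratio = (447 + 376) / 1780 × 100 = 823 / 1780 × 100 = 46.2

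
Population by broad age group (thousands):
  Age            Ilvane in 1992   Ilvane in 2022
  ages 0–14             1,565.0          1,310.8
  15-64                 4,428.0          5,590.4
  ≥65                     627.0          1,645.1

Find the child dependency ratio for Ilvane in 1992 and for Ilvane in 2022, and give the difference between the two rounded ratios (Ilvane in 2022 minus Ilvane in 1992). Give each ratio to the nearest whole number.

Ilvane in 1992: 1,565.0 / 4,428.0 × 100 = 35
Ilvane in 2022: 1,310.8 / 5,590.4 × 100 = 23

Ilvane in 1992: 35
Ilvane in 2022: 23
Difference: -12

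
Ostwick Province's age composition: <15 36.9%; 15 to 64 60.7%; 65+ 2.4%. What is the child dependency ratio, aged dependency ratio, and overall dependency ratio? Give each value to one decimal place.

Youth dependency ratio = 36.9 / 60.7 × 100 = 60.8
Old-age dependency ratio = 2.4 / 60.7 × 100 = 4.0
Total dependency ratio = (36.9 + 2.4) / 60.7 × 100 = 39.3 / 60.7 × 100 = 64.7

Youth dependency ratio: 60.8
Old-age dependency ratio: 4.0
Total dependency ratio: 64.7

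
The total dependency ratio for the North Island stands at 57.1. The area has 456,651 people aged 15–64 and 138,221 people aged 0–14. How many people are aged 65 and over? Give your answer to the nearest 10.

Aged 65 and over: 122,530

Total dependency ratio = (youth + elderly) / working-age × 100
57.1 = (138,221 + E) / 456,651 × 100
⇒ 122,530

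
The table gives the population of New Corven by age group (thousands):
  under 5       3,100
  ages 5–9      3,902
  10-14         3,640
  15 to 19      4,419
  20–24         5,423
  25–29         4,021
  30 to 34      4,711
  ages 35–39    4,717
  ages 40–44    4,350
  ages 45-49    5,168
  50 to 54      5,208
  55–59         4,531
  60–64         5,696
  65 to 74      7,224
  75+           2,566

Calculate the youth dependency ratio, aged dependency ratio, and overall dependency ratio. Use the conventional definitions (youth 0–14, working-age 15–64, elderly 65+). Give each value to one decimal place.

Youth dependency ratio: 22.1
Old-age dependency ratio: 20.3
Total dependency ratio: 42.4

0–14: 3,100 + 3,902 + 3,640 = 10,642
15–64: 4,419 + 5,423 + 4,021 + 4,711 + 4,717 + 4,350 + 5,168 + 5,208 + 4,531 + 5,696 = 48,244
65+: 7,224 + 2,566 = 9,790
Youth dependency ratio = 10,642 / 48,244 × 100 = 22.1
Old-age dependency ratio = 9,790 / 48,244 × 100 = 20.3
Total dependency ratio = (10,642 + 9,790) / 48,244 × 100 = 20,432 / 48,244 × 100 = 42.4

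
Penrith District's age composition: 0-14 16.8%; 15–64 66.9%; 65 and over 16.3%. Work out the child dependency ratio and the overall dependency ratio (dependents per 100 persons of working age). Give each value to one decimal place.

Youth dependency ratio: 25.1
Total dependency ratio: 49.5

Youth dependency ratio = 16.8 / 66.9 × 100 = 25.1
Total dependency ratio = (16.8 + 16.3) / 66.9 × 100 = 33.1 / 66.9 × 100 = 49.5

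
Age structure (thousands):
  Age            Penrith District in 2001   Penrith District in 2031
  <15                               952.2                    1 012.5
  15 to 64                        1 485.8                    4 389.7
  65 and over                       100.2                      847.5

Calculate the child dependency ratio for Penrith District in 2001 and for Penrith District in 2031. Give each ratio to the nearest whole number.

Penrith District in 2001: 952.2 / 1 485.8 × 100 = 64
Penrith District in 2031: 1 012.5 / 4 389.7 × 100 = 23

Penrith District in 2001: 64
Penrith District in 2031: 23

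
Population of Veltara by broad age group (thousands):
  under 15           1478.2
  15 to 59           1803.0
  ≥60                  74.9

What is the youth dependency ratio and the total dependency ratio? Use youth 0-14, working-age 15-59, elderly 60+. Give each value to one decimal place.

Youth dependency ratio: 82.0
Total dependency ratio: 86.1

Youth dependency ratio = 1478.2 / 1803.0 × 100 = 82.0
Total dependency ratio = (1478.2 + 74.9) / 1803.0 × 100 = 1553.1 / 1803.0 × 100 = 86.1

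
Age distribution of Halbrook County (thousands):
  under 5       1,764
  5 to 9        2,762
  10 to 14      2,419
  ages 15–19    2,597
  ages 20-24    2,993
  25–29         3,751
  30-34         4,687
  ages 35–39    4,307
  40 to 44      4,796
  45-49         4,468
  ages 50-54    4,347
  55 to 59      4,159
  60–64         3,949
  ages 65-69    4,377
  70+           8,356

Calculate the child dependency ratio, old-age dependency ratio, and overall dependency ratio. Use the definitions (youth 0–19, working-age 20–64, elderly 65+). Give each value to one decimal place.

Youth dependency ratio: 25.5
Old-age dependency ratio: 34.0
Total dependency ratio: 59.5

0–19: 1,764 + 2,762 + 2,419 + 2,597 = 9,542
20–64: 2,993 + 3,751 + 4,687 + 4,307 + 4,796 + 4,468 + 4,347 + 4,159 + 3,949 = 37,457
65+: 4,377 + 8,356 = 12,733
Youth dependency ratio = 9,542 / 37,457 × 100 = 25.5
Old-age dependency ratio = 12,733 / 37,457 × 100 = 34.0
Total dependency ratio = (9,542 + 12,733) / 37,457 × 100 = 22,275 / 37,457 × 100 = 59.5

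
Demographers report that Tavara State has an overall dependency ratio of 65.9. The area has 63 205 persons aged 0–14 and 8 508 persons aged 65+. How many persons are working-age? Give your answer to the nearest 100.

Total dependency ratio = (youth + elderly) / working-age × 100
65.9 = (63 205 + 8 508) / W × 100
⇒ 108 800

Working-age: 108 800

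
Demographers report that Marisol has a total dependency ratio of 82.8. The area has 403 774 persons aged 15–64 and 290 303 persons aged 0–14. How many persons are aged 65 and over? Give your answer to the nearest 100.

Aged 65 and over: 44 000

Total dependency ratio = (youth + elderly) / working-age × 100
82.8 = (290 303 + E) / 403 774 × 100
⇒ 44 000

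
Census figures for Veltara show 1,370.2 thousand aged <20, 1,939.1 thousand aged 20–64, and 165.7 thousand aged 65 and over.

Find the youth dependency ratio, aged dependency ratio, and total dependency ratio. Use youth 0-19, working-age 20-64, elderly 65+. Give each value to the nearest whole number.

Youth dependency ratio: 71
Old-age dependency ratio: 9
Total dependency ratio: 79

Youth dependency ratio = 1,370.2 / 1,939.1 × 100 = 71
Old-age dependency ratio = 165.7 / 1,939.1 × 100 = 9
Total dependency ratio = (1,370.2 + 165.7) / 1,939.1 × 100 = 1,535.9 / 1,939.1 × 100 = 79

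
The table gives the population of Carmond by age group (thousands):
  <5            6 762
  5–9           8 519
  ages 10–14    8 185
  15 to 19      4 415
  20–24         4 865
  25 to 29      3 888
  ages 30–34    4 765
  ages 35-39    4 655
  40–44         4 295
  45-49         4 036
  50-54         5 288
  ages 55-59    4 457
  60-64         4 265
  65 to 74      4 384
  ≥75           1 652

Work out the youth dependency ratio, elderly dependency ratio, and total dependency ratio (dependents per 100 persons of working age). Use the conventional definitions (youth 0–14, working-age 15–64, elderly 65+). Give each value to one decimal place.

0–14: 6 762 + 8 519 + 8 185 = 23 466
15–64: 4 415 + 4 865 + 3 888 + 4 765 + 4 655 + 4 295 + 4 036 + 5 288 + 4 457 + 4 265 = 44 929
65+: 4 384 + 1 652 = 6 036
Youth dependency ratio = 23 466 / 44 929 × 100 = 52.2
Old-age dependency ratio = 6 036 / 44 929 × 100 = 13.4
Total dependency ratio = (23 466 + 6 036) / 44 929 × 100 = 29 502 / 44 929 × 100 = 65.7

Youth dependency ratio: 52.2
Old-age dependency ratio: 13.4
Total dependency ratio: 65.7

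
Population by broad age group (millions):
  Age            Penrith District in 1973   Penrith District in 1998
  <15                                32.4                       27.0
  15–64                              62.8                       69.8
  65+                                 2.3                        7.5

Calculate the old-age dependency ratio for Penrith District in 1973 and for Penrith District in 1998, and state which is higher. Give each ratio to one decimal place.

Penrith District in 1973: 3.7
Penrith District in 1998: 10.7
Higher: Penrith District in 1998

Penrith District in 1973: 2.3 / 62.8 × 100 = 3.7
Penrith District in 1998: 7.5 / 69.8 × 100 = 10.7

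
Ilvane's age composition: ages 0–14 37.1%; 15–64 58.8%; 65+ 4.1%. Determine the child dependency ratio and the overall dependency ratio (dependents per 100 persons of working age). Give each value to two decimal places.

Youth dependency ratio: 63.10
Total dependency ratio: 70.07

Youth dependency ratio = 37.1 / 58.8 × 100 = 63.10
Total dependency ratio = (37.1 + 4.1) / 58.8 × 100 = 41.2 / 58.8 × 100 = 70.07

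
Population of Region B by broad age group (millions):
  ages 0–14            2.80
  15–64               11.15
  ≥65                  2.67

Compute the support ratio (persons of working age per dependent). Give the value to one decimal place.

Support ratio: 2.0

Support ratio = 11.15 / (2.80 + 2.67) = 11.15 / 5.47 = 2.0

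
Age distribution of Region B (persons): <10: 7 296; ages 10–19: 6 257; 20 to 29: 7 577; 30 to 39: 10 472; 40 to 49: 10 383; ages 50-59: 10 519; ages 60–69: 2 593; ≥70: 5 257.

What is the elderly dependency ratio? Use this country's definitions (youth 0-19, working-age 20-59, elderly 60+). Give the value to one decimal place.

Old-age dependency ratio: 20.2

0–19: 7 296 + 6 257 = 13 553
20–59: 7 577 + 10 472 + 10 383 + 10 519 = 38 951
60+: 2 593 + 5 257 = 7 850
Old-age dependency ratio = 7 850 / 38 951 × 100 = 20.2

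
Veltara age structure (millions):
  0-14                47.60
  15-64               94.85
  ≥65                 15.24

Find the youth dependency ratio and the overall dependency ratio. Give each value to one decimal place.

Youth dependency ratio: 50.2
Total dependency ratio: 66.3

Youth dependency ratio = 47.60 / 94.85 × 100 = 50.2
Total dependency ratio = (47.60 + 15.24) / 94.85 × 100 = 62.84 / 94.85 × 100 = 66.3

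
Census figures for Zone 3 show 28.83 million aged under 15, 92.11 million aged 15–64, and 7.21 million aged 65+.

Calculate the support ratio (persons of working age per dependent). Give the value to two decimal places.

Support ratio: 2.56

Support ratio = 92.11 / (28.83 + 7.21) = 92.11 / 36.04 = 2.56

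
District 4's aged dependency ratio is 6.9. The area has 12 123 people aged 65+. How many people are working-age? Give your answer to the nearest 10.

Old-age dependency ratio = elderly / working-age × 100
6.9 = 12 123 / W × 100
⇒ 175 700

Working-age: 175 700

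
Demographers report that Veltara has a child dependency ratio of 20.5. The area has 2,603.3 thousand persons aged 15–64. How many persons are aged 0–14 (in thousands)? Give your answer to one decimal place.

Aged 0–14: 533.7

Youth dependency ratio = youth / working-age × 100
20.5 = Y / 2,603.3 × 100
⇒ 533.7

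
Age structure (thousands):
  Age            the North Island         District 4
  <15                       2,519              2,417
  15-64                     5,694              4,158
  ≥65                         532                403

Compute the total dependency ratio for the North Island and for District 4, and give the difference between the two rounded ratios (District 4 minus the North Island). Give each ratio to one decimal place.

the North Island: (2,519 + 532) / 5,694 × 100 = 3,051 / 5,694 × 100 = 53.6
District 4: (2,417 + 403) / 4,158 × 100 = 2,820 / 4,158 × 100 = 67.8

the North Island: 53.6
District 4: 67.8
Difference: +14.2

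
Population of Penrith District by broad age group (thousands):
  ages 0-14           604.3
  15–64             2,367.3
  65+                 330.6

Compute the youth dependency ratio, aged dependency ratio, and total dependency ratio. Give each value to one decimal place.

Youth dependency ratio: 25.5
Old-age dependency ratio: 14.0
Total dependency ratio: 39.5

Youth dependency ratio = 604.3 / 2,367.3 × 100 = 25.5
Old-age dependency ratio = 330.6 / 2,367.3 × 100 = 14.0
Total dependency ratio = (604.3 + 330.6) / 2,367.3 × 100 = 934.9 / 2,367.3 × 100 = 39.5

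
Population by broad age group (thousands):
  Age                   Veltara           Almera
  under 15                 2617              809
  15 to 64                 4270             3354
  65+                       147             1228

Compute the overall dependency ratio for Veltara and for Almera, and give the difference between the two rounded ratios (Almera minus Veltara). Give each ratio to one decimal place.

Veltara: 64.7
Almera: 60.7
Difference: -4.0

Veltara: (2617 + 147) / 4270 × 100 = 2764 / 4270 × 100 = 64.7
Almera: (809 + 1228) / 3354 × 100 = 2037 / 3354 × 100 = 60.7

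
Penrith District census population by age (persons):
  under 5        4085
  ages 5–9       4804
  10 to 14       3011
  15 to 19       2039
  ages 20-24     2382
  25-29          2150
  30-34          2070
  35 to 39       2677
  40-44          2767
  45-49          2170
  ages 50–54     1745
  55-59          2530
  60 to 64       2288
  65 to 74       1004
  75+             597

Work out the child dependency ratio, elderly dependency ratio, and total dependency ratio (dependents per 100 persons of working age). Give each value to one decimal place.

0–14: 4085 + 4804 + 3011 = 11900
15–64: 2039 + 2382 + 2150 + 2070 + 2677 + 2767 + 2170 + 1745 + 2530 + 2288 = 22818
65+: 1004 + 597 = 1601
Youth dependency ratio = 11900 / 22818 × 100 = 52.2
Old-age dependency ratio = 1601 / 22818 × 100 = 7.0
Total dependency ratio = (11900 + 1601) / 22818 × 100 = 13501 / 22818 × 100 = 59.2

Youth dependency ratio: 52.2
Old-age dependency ratio: 7.0
Total dependency ratio: 59.2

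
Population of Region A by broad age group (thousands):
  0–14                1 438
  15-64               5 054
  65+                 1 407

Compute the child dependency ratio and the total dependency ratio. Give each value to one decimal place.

Youth dependency ratio = 1 438 / 5 054 × 100 = 28.5
Total dependency ratio = (1 438 + 1 407) / 5 054 × 100 = 2 845 / 5 054 × 100 = 56.3

Youth dependency ratio: 28.5
Total dependency ratio: 56.3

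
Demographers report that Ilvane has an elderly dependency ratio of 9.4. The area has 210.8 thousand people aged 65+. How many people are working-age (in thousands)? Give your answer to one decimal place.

Old-age dependency ratio = elderly / working-age × 100
9.4 = 210.8 / W × 100
⇒ 2 242.6

Working-age: 2 242.6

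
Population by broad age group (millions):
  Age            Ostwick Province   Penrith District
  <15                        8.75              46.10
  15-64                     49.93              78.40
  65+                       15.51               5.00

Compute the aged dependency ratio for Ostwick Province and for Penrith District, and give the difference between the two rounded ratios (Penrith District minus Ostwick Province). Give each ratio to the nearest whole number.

Ostwick Province: 31
Penrith District: 6
Difference: -25

Ostwick Province: 15.51 / 49.93 × 100 = 31
Penrith District: 5.00 / 78.40 × 100 = 6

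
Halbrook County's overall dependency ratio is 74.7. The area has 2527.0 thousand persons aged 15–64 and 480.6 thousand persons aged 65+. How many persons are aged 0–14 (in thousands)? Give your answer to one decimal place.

Aged 0–14: 1407.1

Total dependency ratio = (youth + elderly) / working-age × 100
74.7 = (Y + 480.6) / 2527.0 × 100
⇒ 1407.1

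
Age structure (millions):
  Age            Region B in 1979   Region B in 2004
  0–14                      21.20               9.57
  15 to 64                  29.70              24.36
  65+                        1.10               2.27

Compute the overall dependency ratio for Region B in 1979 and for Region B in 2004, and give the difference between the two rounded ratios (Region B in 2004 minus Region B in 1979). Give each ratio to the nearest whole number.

Region B in 1979: (21.20 + 1.10) / 29.70 × 100 = 22.30 / 29.70 × 100 = 75
Region B in 2004: (9.57 + 2.27) / 24.36 × 100 = 11.84 / 24.36 × 100 = 49

Region B in 1979: 75
Region B in 2004: 49
Difference: -26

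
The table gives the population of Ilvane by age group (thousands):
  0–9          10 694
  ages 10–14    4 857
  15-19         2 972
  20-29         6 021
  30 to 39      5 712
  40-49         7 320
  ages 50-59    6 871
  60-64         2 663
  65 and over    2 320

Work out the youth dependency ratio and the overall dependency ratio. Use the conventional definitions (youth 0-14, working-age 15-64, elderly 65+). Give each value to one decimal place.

0–14: 10 694 + 4 857 = 15 551
15–64: 2 972 + 6 021 + 5 712 + 7 320 + 6 871 + 2 663 = 31 559
65+: 2 320
Youth dependency ratio = 15 551 / 31 559 × 100 = 49.3
Total dependency ratio = (15 551 + 2 320) / 31 559 × 100 = 17 871 / 31 559 × 100 = 56.6

Youth dependency ratio: 49.3
Total dependency ratio: 56.6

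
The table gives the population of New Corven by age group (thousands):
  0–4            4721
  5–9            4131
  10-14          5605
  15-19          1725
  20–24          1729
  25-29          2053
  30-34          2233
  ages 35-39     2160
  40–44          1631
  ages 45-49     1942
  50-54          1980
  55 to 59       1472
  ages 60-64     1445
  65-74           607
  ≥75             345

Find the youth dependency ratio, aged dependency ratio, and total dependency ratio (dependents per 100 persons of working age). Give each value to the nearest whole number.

0–14: 4721 + 4131 + 5605 = 14457
15–64: 1725 + 1729 + 2053 + 2233 + 2160 + 1631 + 1942 + 1980 + 1472 + 1445 = 18370
65+: 607 + 345 = 952
Youth dependency ratio = 14457 / 18370 × 100 = 79
Old-age dependency ratio = 952 / 18370 × 100 = 5
Total dependency ratio = (14457 + 952) / 18370 × 100 = 15409 / 18370 × 100 = 84

Youth dependency ratio: 79
Old-age dependency ratio: 5
Total dependency ratio: 84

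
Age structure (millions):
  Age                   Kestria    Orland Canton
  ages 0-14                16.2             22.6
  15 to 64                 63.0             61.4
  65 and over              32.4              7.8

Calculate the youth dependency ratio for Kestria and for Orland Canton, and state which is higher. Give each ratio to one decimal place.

Kestria: 25.7
Orland Canton: 36.8
Higher: Orland Canton

Kestria: 16.2 / 63.0 × 100 = 25.7
Orland Canton: 22.6 / 61.4 × 100 = 36.8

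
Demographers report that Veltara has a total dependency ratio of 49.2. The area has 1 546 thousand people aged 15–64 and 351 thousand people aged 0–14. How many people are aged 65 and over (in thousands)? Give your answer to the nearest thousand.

Total dependency ratio = (youth + elderly) / working-age × 100
49.2 = (351 + E) / 1 546 × 100
⇒ 410

Aged 65 and over: 410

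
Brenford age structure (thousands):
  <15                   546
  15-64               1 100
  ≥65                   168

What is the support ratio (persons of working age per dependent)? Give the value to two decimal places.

Support ratio: 1.54

Support ratio = 1 100 / (546 + 168) = 1 100 / 714 = 1.54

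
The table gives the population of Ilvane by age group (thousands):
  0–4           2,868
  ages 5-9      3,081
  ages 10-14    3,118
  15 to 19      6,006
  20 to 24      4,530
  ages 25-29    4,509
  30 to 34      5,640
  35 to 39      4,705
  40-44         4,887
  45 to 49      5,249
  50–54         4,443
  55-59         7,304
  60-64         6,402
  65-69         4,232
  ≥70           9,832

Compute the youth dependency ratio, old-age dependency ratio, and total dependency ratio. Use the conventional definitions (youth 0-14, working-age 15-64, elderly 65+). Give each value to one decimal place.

0–14: 2,868 + 3,081 + 3,118 = 9,067
15–64: 6,006 + 4,530 + 4,509 + 5,640 + 4,705 + 4,887 + 5,249 + 4,443 + 7,304 + 6,402 = 53,675
65+: 4,232 + 9,832 = 14,064
Youth dependency ratio = 9,067 / 53,675 × 100 = 16.9
Old-age dependency ratio = 14,064 / 53,675 × 100 = 26.2
Total dependency ratio = (9,067 + 14,064) / 53,675 × 100 = 23,131 / 53,675 × 100 = 43.1

Youth dependency ratio: 16.9
Old-age dependency ratio: 26.2
Total dependency ratio: 43.1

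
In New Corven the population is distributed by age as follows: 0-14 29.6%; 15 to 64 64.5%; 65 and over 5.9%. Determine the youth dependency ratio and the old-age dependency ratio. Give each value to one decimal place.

Youth dependency ratio: 45.9
Old-age dependency ratio: 9.1

Youth dependency ratio = 29.6 / 64.5 × 100 = 45.9
Old-age dependency ratio = 5.9 / 64.5 × 100 = 9.1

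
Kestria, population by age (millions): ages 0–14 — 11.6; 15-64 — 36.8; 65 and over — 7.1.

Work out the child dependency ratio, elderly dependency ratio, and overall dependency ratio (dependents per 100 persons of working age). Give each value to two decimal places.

Youth dependency ratio: 31.52
Old-age dependency ratio: 19.29
Total dependency ratio: 50.82

Youth dependency ratio = 11.6 / 36.8 × 100 = 31.52
Old-age dependency ratio = 7.1 / 36.8 × 100 = 19.29
Total dependency ratio = (11.6 + 7.1) / 36.8 × 100 = 18.7 / 36.8 × 100 = 50.82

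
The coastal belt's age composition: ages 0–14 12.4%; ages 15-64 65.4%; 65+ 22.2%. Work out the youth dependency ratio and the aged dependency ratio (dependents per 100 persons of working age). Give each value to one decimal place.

Youth dependency ratio: 19.0
Old-age dependency ratio: 33.9

Youth dependency ratio = 12.4 / 65.4 × 100 = 19.0
Old-age dependency ratio = 22.2 / 65.4 × 100 = 33.9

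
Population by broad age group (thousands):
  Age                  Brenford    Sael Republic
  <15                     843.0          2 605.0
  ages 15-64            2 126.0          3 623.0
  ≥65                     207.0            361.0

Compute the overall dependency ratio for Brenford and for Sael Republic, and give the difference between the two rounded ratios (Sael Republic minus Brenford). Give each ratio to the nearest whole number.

Brenford: (843.0 + 207.0) / 2 126.0 × 100 = 1 050.0 / 2 126.0 × 100 = 49
Sael Republic: (2 605.0 + 361.0) / 3 623.0 × 100 = 2 966.0 / 3 623.0 × 100 = 82

Brenford: 49
Sael Republic: 82
Difference: +33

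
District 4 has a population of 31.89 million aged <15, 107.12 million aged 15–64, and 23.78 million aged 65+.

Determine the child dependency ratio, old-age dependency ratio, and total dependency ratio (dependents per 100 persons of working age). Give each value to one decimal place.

Youth dependency ratio: 29.8
Old-age dependency ratio: 22.2
Total dependency ratio: 52.0

Youth dependency ratio = 31.89 / 107.12 × 100 = 29.8
Old-age dependency ratio = 23.78 / 107.12 × 100 = 22.2
Total dependency ratio = (31.89 + 23.78) / 107.12 × 100 = 55.67 / 107.12 × 100 = 52.0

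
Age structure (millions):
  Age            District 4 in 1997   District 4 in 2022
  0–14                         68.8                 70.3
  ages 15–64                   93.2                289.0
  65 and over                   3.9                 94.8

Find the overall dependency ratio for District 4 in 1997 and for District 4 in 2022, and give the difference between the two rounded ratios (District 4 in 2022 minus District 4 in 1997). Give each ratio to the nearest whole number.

District 4 in 1997: 78
District 4 in 2022: 57
Difference: -21

District 4 in 1997: (68.8 + 3.9) / 93.2 × 100 = 72.7 / 93.2 × 100 = 78
District 4 in 2022: (70.3 + 94.8) / 289.0 × 100 = 165.1 / 289.0 × 100 = 57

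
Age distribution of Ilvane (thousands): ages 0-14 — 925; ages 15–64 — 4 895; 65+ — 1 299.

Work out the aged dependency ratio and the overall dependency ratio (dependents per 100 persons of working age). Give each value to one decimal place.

Old-age dependency ratio: 26.5
Total dependency ratio: 45.4

Old-age dependency ratio = 1 299 / 4 895 × 100 = 26.5
Total dependency ratio = (925 + 1 299) / 4 895 × 100 = 2 224 / 4 895 × 100 = 45.4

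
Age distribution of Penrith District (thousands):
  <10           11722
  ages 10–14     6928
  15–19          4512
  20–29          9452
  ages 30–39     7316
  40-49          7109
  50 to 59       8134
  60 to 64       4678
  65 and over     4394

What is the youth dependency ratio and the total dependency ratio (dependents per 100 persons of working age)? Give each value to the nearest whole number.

Youth dependency ratio: 45
Total dependency ratio: 56

0–14: 11722 + 6928 = 18650
15–64: 4512 + 9452 + 7316 + 7109 + 8134 + 4678 = 41201
65+: 4394
Youth dependency ratio = 18650 / 41201 × 100 = 45
Total dependency ratio = (18650 + 4394) / 41201 × 100 = 23044 / 41201 × 100 = 56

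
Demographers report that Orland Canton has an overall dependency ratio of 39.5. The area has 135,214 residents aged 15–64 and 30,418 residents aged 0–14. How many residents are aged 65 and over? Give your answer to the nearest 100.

Aged 65 and over: 23,000

Total dependency ratio = (youth + elderly) / working-age × 100
39.5 = (30,418 + E) / 135,214 × 100
⇒ 23,000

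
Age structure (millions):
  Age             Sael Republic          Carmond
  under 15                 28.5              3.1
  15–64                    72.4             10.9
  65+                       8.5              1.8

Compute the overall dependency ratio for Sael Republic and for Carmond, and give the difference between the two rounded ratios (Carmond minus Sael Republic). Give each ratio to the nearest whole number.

Sael Republic: (28.5 + 8.5) / 72.4 × 100 = 37.0 / 72.4 × 100 = 51
Carmond: (3.1 + 1.8) / 10.9 × 100 = 4.9 / 10.9 × 100 = 45

Sael Republic: 51
Carmond: 45
Difference: -6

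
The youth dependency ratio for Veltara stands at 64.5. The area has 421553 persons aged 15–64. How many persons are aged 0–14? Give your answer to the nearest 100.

Youth dependency ratio = youth / working-age × 100
64.5 = Y / 421553 × 100
⇒ 271900

Aged 0–14: 271900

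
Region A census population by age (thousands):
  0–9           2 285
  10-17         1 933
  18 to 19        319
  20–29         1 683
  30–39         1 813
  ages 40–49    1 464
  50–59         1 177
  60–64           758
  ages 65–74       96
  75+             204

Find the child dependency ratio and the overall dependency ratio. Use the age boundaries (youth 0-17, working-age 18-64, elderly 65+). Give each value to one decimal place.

Youth dependency ratio: 58.5
Total dependency ratio: 62.6

0–17: 2 285 + 1 933 = 4 218
18–64: 319 + 1 683 + 1 813 + 1 464 + 1 177 + 758 = 7 214
65+: 96 + 204 = 300
Youth dependency ratio = 4 218 / 7 214 × 100 = 58.5
Total dependency ratio = (4 218 + 300) / 7 214 × 100 = 4 518 / 7 214 × 100 = 62.6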